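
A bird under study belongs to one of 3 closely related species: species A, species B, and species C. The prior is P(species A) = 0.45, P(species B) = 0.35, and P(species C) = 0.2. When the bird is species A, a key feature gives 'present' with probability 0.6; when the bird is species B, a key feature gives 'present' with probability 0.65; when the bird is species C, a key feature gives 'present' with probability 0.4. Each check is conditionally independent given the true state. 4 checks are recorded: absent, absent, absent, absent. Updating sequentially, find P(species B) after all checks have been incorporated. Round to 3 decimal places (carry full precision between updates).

0.123

After 'absent': normaliser = 0.4·0.4500 + 0.35·0.3500 + 0.6·0.2000; P(species A) ≈ 0.4260, P(species B) ≈ 0.2899, P(species C) ≈ 0.2840
After 'absent': normaliser = 0.4·0.4260 + 0.35·0.2899 + 0.6·0.2840; P(species A) ≈ 0.3853, P(species B) ≈ 0.2294, P(species C) ≈ 0.3853
After 'absent': normaliser = 0.4·0.3853 + 0.35·0.2294 + 0.6·0.3853; P(species A) ≈ 0.3310, P(species B) ≈ 0.1725, P(species C) ≈ 0.4965
After 'absent': normaliser = 0.4·0.3310 + 0.35·0.1725 + 0.6·0.4965; P(species A) ≈ 0.2698, P(species B) ≈ 0.1230, P(species C) ≈ 0.6071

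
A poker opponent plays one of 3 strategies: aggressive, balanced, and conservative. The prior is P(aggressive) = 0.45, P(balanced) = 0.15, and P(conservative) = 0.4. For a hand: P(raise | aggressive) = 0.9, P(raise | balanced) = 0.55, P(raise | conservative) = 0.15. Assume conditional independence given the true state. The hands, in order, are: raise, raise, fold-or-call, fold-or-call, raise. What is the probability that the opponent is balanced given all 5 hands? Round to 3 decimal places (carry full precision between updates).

After 'raise': normaliser = 0.9·0.4500 + 0.55·0.1500 + 0.15·0.4000; P(aggressive) ≈ 0.7397, P(balanced) ≈ 0.1507, P(conservative) ≈ 0.1096
After 'raise': normaliser = 0.9·0.7397 + 0.55·0.1507 + 0.15·0.1096; P(aggressive) ≈ 0.8702, P(balanced) ≈ 0.1083, P(conservative) ≈ 0.0215
After 'fold-or-call': normaliser = 0.1·0.8702 + 0.45·0.1083 + 0.85·0.0215; P(aggressive) ≈ 0.5650, P(balanced) ≈ 0.3165, P(conservative) ≈ 0.1186
After 'fold-or-call': normaliser = 0.1·0.5650 + 0.45·0.3165 + 0.85·0.1186; P(aggressive) ≈ 0.1885, P(balanced) ≈ 0.4752, P(conservative) ≈ 0.3363
After 'raise': normaliser = 0.9·0.1885 + 0.55·0.4752 + 0.15·0.3363; P(aggressive) ≈ 0.3524, P(balanced) ≈ 0.5428, P(conservative) ≈ 0.1048

0.543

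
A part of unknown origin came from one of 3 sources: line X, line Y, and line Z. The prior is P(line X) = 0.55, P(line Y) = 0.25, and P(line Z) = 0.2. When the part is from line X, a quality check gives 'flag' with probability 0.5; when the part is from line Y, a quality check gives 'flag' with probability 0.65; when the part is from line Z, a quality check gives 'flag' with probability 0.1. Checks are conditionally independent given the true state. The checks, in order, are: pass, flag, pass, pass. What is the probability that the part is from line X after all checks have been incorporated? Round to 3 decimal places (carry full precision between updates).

0.615

After 'pass': normaliser = 0.5·0.5500 + 0.35·0.2500 + 0.9·0.2000; P(line X) ≈ 0.5069, P(line Y) ≈ 0.1613, P(line Z) ≈ 0.3318
After 'flag': normaliser = 0.5·0.5069 + 0.65·0.1613 + 0.1·0.3318; P(line X) ≈ 0.6474, P(line Y) ≈ 0.2678, P(line Z) ≈ 0.0848
After 'pass': normaliser = 0.5·0.6474 + 0.35·0.2678 + 0.9·0.0848; P(line X) ≈ 0.6557, P(line Y) ≈ 0.1898, P(line Z) ≈ 0.1545
After 'pass': normaliser = 0.5·0.6557 + 0.35·0.1898 + 0.9·0.1545; P(line X) ≈ 0.6147, P(line Y) ≈ 0.1246, P(line Z) ≈ 0.2607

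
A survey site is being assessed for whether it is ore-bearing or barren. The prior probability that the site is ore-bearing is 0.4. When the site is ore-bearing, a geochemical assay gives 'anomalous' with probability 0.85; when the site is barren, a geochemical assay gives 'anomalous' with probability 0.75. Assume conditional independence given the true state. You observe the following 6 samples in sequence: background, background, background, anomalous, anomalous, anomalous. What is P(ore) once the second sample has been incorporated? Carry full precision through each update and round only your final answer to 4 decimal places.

After 'background': P(ore) = 0.15·0.4000 / (0.15·0.4000 + 0.25·0.6000) ≈ 0.2857
After 'background': P(ore) = 0.15·0.2857 / (0.15·0.2857 + 0.25·0.7143) ≈ 0.1935

0.1935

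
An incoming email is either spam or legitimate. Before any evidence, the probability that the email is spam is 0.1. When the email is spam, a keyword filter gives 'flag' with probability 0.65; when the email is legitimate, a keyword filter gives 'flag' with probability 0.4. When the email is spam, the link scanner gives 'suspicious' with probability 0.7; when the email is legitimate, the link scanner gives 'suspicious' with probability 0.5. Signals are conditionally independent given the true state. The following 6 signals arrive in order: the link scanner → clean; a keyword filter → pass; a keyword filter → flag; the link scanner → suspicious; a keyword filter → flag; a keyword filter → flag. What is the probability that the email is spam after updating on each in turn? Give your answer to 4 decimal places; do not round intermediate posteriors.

0.1894

Each posterior becomes the prior for the next update.
After the link scanner='clean': P(spam) = 0.3·0.1000 / (0.3·0.1000 + 0.5·0.9000) ≈ 0.0625
After a keyword filter='pass': P(spam) = 0.35·0.0625 / (0.35·0.0625 + 0.6·0.9375) ≈ 0.0374
After a keyword filter='flag': P(spam) = 0.65·0.0374 / (0.65·0.0374 + 0.4·0.9626) ≈ 0.0594
After the link scanner='suspicious': P(spam) = 0.7·0.0594 / (0.7·0.0594 + 0.5·0.9406) ≈ 0.0813
After a keyword filter='flag': P(spam) = 0.65·0.0813 / (0.65·0.0813 + 0.4·0.9187) ≈ 0.1257
After a keyword filter='flag': P(spam) = 0.65·0.1257 / (0.65·0.1257 + 0.4·0.8743) ≈ 0.1894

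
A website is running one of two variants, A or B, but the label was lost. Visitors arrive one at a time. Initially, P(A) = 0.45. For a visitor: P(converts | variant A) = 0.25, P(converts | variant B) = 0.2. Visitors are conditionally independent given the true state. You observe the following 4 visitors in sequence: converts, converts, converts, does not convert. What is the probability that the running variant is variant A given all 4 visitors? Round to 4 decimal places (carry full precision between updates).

After 'converts': P(A) = 0.25·0.4500 / (0.25·0.4500 + 0.2·0.5500) ≈ 0.5056
After 'converts': P(A) = 0.25·0.5056 / (0.25·0.5056 + 0.2·0.4944) ≈ 0.5611
After 'converts': P(A) = 0.25·0.5611 / (0.25·0.5611 + 0.2·0.4389) ≈ 0.6151
After 'does not convert': P(A) = 0.75·0.6151 / (0.75·0.6151 + 0.8·0.3849) ≈ 0.5997

0.5997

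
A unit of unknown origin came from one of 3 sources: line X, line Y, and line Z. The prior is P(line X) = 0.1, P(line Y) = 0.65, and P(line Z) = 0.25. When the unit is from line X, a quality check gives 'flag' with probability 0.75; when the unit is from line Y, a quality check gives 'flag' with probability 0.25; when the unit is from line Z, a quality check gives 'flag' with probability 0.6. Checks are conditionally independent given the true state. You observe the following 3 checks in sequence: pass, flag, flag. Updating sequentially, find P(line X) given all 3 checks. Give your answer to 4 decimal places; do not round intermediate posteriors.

Each posterior becomes the prior for the next update.
After 'pass': normaliser = 0.25·0.1000 + 0.75·0.6500 + 0.4·0.2500; P(line X) ≈ 0.0408, P(line Y) ≈ 0.7959, P(line Z) ≈ 0.1633
After 'flag': normaliser = 0.75·0.0408 + 0.25·0.7959 + 0.6·0.1633; P(line X) ≈ 0.0935, P(line Y) ≈ 0.6075, P(line Z) ≈ 0.2991
After 'flag': normaliser = 0.75·0.0935 + 0.25·0.6075 + 0.6·0.2991; P(line X) ≈ 0.1746, P(line Y) ≈ 0.3783, P(line Z) ≈ 0.4470

0.1746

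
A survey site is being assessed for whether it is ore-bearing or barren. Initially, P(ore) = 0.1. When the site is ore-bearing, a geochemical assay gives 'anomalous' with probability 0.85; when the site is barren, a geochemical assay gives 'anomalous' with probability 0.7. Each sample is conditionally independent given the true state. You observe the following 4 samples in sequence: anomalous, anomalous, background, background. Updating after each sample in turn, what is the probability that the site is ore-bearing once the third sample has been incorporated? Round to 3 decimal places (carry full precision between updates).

After 'anomalous': P(ore) = 0.85·0.1000 / (0.85·0.1000 + 0.7·0.9000) ≈ 0.1189
After 'anomalous': P(ore) = 0.85·0.1189 / (0.85·0.1189 + 0.7·0.8811) ≈ 0.1408
After 'background': P(ore) = 0.15·0.1408 / (0.15·0.1408 + 0.3·0.8592) ≈ 0.0757

0.076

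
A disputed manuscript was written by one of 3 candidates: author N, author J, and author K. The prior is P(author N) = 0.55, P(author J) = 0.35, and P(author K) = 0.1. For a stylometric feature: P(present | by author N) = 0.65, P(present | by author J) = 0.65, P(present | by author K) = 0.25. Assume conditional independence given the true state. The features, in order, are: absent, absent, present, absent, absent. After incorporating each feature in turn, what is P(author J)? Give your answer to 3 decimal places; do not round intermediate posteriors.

After 'absent': normaliser = 0.35·0.5500 + 0.35·0.3500 + 0.75·0.1000; P(author N) ≈ 0.4936, P(author J) ≈ 0.3141, P(author K) ≈ 0.1923
After 'absent': normaliser = 0.35·0.4936 + 0.35·0.3141 + 0.75·0.1923; P(author N) ≈ 0.4047, P(author J) ≈ 0.2575, P(author K) ≈ 0.3378
After 'present': normaliser = 0.65·0.4047 + 0.65·0.2575 + 0.25·0.3378; P(author N) ≈ 0.5109, P(author J) ≈ 0.3251, P(author K) ≈ 0.1640
After 'absent': normaliser = 0.35·0.5109 + 0.35·0.3251 + 0.75·0.1640; P(author N) ≈ 0.4302, P(author J) ≈ 0.2738, P(author K) ≈ 0.2960
After 'absent': normaliser = 0.35·0.4302 + 0.35·0.2738 + 0.75·0.2960; P(author N) ≈ 0.3215, P(author J) ≈ 0.2046, P(author K) ≈ 0.4740

0.205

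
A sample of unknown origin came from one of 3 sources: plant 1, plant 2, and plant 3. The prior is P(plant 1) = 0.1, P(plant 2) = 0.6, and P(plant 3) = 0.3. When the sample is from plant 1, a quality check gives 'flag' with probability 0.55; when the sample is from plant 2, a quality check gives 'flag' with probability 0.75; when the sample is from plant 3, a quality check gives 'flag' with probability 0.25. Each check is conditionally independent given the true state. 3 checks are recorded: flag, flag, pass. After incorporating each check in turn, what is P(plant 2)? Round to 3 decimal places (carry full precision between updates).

0.753

After 'flag': normaliser = 0.55·0.1000 + 0.75·0.6000 + 0.25·0.3000; P(plant 1) ≈ 0.0948, P(plant 2) ≈ 0.7759, P(plant 3) ≈ 0.1293
After 'flag': normaliser = 0.55·0.0948 + 0.75·0.7759 + 0.25·0.1293; P(plant 1) ≈ 0.0783, P(plant 2) ≈ 0.8732, P(plant 3) ≈ 0.0485
After 'pass': normaliser = 0.45·0.0783 + 0.25·0.8732 + 0.75·0.0485; P(plant 1) ≈ 0.1215, P(plant 2) ≈ 0.7530, P(plant 3) ≈ 0.1255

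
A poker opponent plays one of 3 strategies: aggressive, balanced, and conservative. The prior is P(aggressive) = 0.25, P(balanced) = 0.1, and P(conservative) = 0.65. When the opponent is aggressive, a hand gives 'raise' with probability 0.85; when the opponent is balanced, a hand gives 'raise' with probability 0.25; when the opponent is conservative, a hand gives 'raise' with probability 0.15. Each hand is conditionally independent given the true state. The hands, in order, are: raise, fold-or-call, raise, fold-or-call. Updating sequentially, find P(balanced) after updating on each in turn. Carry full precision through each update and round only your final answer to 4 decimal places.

After 'raise': normaliser = 0.85·0.2500 + 0.25·0.1000 + 0.15·0.6500; P(aggressive) ≈ 0.6343, P(balanced) ≈ 0.0746, P(conservative) ≈ 0.2910
After 'fold-or-call': normaliser = 0.15·0.6343 + 0.75·0.0746 + 0.85·0.2910; P(aggressive) ≈ 0.2388, P(balanced) ≈ 0.1404, P(conservative) ≈ 0.6208
After 'raise': normaliser = 0.85·0.2388 + 0.25·0.1404 + 0.15·0.6208; P(aggressive) ≈ 0.6128, P(balanced) ≈ 0.1060, P(conservative) ≈ 0.2812
After 'fold-or-call': normaliser = 0.15·0.6128 + 0.75·0.1060 + 0.85·0.2812; P(aggressive) ≈ 0.2240, P(balanced) ≈ 0.1937, P(conservative) ≈ 0.5823

0.1937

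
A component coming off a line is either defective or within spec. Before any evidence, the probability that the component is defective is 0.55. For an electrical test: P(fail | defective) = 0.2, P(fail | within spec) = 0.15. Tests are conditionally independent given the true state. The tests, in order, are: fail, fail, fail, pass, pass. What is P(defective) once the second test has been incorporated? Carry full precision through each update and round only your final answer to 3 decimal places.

0.685

After 'fail': P(defective) = 0.2·0.5500 / (0.2·0.5500 + 0.15·0.4500) ≈ 0.6197
After 'fail': P(defective) = 0.2·0.6197 / (0.2·0.6197 + 0.15·0.3803) ≈ 0.6848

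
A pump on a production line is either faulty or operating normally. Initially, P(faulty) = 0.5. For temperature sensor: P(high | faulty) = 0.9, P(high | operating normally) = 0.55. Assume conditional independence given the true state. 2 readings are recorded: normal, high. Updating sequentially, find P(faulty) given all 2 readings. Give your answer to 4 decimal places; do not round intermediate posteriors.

After 'normal': P(faulty) = 0.1·0.5000 / (0.1·0.5000 + 0.45·0.5000) ≈ 0.1818
After 'high': P(faulty) = 0.9·0.1818 / (0.9·0.1818 + 0.55·0.8182) ≈ 0.2667

0.2667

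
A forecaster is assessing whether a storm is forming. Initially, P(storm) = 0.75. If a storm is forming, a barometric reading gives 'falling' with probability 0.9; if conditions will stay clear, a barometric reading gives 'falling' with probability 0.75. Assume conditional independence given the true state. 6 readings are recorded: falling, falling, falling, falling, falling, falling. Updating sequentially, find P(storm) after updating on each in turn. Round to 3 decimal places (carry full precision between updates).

After 'falling': P(storm) = 0.9·0.7500 / (0.9·0.7500 + 0.75·0.2500) ≈ 0.7826
After 'falling': P(storm) = 0.9·0.7826 / (0.9·0.7826 + 0.75·0.2174) ≈ 0.8120
After 'falling': P(storm) = 0.9·0.8120 / (0.9·0.8120 + 0.75·0.1880) ≈ 0.8383
After 'falling': P(storm) = 0.9·0.8383 / (0.9·0.8383 + 0.75·0.1617) ≈ 0.8615
After 'falling': P(storm) = 0.9·0.8615 / (0.9·0.8615 + 0.75·0.1385) ≈ 0.8819
After 'falling': P(storm) = 0.9·0.8819 / (0.9·0.8819 + 0.75·0.1181) ≈ 0.8996

0.900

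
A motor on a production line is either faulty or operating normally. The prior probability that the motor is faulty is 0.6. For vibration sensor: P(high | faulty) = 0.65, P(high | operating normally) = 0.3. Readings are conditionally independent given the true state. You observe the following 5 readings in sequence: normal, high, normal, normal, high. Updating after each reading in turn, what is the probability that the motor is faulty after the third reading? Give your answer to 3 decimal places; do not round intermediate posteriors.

0.448

After 'normal': P(faulty) = 0.35·0.6000 / (0.35·0.6000 + 0.7·0.4000) ≈ 0.4286
After 'high': P(faulty) = 0.65·0.4286 / (0.65·0.4286 + 0.3·0.5714) ≈ 0.6190
After 'normal': P(faulty) = 0.35·0.6190 / (0.35·0.6190 + 0.7·0.3810) ≈ 0.4483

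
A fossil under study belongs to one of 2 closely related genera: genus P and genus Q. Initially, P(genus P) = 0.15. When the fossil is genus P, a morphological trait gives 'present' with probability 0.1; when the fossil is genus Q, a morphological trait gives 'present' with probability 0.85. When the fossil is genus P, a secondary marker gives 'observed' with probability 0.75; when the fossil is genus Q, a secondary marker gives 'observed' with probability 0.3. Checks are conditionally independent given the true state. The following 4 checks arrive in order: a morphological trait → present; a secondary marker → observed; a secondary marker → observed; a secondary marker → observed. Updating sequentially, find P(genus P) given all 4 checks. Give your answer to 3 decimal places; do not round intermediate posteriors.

After a morphological trait='present': P(genus P) = 0.1·0.1500 / (0.1·0.1500 + 0.85·0.8500) ≈ 0.0203
After a secondary marker='observed': P(genus P) = 0.75·0.0203 / (0.75·0.0203 + 0.3·0.9797) ≈ 0.0493
After a secondary marker='observed': P(genus P) = 0.75·0.0493 / (0.75·0.0493 + 0.3·0.9507) ≈ 0.1149
After a secondary marker='observed': P(genus P) = 0.75·0.1149 / (0.75·0.1149 + 0.3·0.8851) ≈ 0.2449

0.245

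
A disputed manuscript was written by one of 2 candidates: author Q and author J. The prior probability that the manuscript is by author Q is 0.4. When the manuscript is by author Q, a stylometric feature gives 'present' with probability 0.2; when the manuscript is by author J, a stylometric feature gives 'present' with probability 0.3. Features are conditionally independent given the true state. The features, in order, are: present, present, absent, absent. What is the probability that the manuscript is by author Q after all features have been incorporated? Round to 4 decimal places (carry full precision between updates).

After 'present': P(author Q) = 0.2·0.4000 / (0.2·0.4000 + 0.3·0.6000) ≈ 0.3077
After 'present': P(author Q) = 0.2·0.3077 / (0.2·0.3077 + 0.3·0.6923) ≈ 0.2286
After 'absent': P(author Q) = 0.8·0.2286 / (0.8·0.2286 + 0.7·0.7714) ≈ 0.2530
After 'absent': P(author Q) = 0.8·0.2530 / (0.8·0.2530 + 0.7·0.7470) ≈ 0.2790

0.2790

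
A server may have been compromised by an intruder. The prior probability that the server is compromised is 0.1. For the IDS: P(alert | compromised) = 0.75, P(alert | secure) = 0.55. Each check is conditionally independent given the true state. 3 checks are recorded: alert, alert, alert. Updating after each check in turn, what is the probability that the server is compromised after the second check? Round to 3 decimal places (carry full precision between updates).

After 'alert': P(compromised) = 0.75·0.1000 / (0.75·0.1000 + 0.55·0.9000) ≈ 0.1316
After 'alert': P(compromised) = 0.75·0.1316 / (0.75·0.1316 + 0.55·0.8684) ≈ 0.1712

0.171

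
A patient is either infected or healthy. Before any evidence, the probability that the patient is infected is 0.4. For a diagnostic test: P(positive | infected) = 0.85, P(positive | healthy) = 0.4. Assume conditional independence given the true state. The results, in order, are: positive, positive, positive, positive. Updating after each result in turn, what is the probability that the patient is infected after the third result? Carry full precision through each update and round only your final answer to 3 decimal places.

After 'positive': P(infected) = 0.85·0.4000 / (0.85·0.4000 + 0.4·0.6000) ≈ 0.5862
After 'positive': P(infected) = 0.85·0.5862 / (0.85·0.5862 + 0.4·0.4138) ≈ 0.7506
After 'positive': P(infected) = 0.85·0.7506 / (0.85·0.7506 + 0.4·0.2494) ≈ 0.8648

0.865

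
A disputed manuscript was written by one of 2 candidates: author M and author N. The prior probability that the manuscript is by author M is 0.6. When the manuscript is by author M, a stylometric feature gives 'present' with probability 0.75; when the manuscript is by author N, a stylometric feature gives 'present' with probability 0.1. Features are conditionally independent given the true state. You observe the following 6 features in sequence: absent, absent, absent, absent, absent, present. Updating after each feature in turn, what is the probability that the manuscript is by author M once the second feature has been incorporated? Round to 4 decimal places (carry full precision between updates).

0.1037

After 'absent': P(author M) = 0.25·0.6000 / (0.25·0.6000 + 0.9·0.4000) ≈ 0.2941
After 'absent': P(author M) = 0.25·0.2941 / (0.25·0.2941 + 0.9·0.7059) ≈ 0.1037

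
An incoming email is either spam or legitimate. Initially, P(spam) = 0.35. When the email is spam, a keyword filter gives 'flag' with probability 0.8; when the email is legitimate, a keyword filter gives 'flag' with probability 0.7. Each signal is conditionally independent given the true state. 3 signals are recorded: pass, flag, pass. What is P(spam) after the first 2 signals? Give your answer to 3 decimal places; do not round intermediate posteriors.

0.291

After 'pass': P(spam) = 0.2·0.3500 / (0.2·0.3500 + 0.3·0.6500) ≈ 0.2642
After 'flag': P(spam) = 0.8·0.2642 / (0.8·0.2642 + 0.7·0.7358) ≈ 0.2909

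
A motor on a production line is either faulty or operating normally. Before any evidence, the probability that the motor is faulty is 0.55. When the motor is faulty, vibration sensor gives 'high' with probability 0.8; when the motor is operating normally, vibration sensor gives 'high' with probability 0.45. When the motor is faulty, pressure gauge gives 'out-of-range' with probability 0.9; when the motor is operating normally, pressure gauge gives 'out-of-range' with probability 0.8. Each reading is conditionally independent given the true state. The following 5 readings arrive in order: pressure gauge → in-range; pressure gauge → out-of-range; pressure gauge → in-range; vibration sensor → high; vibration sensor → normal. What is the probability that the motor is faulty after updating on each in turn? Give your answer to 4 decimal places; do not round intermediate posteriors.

0.1818

After pressure gauge='in-range': P(faulty) = 0.1·0.5500 / (0.1·0.5500 + 0.2·0.4500) ≈ 0.3793
After pressure gauge='out-of-range': P(faulty) = 0.9·0.3793 / (0.9·0.3793 + 0.8·0.6207) ≈ 0.4074
After pressure gauge='in-range': P(faulty) = 0.1·0.4074 / (0.1·0.4074 + 0.2·0.5926) ≈ 0.2558
After vibration sensor='high': P(faulty) = 0.8·0.2558 / (0.8·0.2558 + 0.45·0.7442) ≈ 0.3793
After vibration sensor='normal': P(faulty) = 0.2·0.3793 / (0.2·0.3793 + 0.55·0.6207) ≈ 0.1818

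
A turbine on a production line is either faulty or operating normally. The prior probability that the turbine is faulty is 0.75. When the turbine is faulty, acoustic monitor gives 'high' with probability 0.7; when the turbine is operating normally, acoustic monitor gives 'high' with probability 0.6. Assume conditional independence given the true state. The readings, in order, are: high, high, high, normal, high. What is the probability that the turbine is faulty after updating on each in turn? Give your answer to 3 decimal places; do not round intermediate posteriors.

Apply Bayes' rule sequentially, carrying P(faulty) forward.
After 'high': P(faulty) = 0.7·0.7500 / (0.7·0.7500 + 0.6·0.2500) ≈ 0.7778
After 'high': P(faulty) = 0.7·0.7778 / (0.7·0.7778 + 0.6·0.2222) ≈ 0.8033
After 'high': P(faulty) = 0.7·0.8033 / (0.7·0.8033 + 0.6·0.1967) ≈ 0.8265
After 'normal': P(faulty) = 0.3·0.8265 / (0.3·0.8265 + 0.4·0.1735) ≈ 0.7813
After 'high': P(faulty) = 0.7·0.7813 / (0.7·0.7813 + 0.6·0.2187) ≈ 0.8065

0.807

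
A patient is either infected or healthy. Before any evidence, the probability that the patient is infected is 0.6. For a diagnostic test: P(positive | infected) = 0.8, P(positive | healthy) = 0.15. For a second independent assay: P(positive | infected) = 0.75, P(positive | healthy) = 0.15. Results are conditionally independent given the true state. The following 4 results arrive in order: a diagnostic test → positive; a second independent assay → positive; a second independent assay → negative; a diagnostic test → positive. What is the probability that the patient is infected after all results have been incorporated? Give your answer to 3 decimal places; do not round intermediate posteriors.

0.984

After a diagnostic test='positive': P(infected) = 0.8·0.6000 / (0.8·0.6000 + 0.15·0.4000) ≈ 0.8889
After a second independent assay='positive': P(infected) = 0.75·0.8889 / (0.75·0.8889 + 0.15·0.1111) ≈ 0.9756
After a second independent assay='negative': P(infected) = 0.25·0.9756 / (0.25·0.9756 + 0.85·0.0244) ≈ 0.9217
After a diagnostic test='positive': P(infected) = 0.8·0.9217 / (0.8·0.9217 + 0.15·0.0783) ≈ 0.9843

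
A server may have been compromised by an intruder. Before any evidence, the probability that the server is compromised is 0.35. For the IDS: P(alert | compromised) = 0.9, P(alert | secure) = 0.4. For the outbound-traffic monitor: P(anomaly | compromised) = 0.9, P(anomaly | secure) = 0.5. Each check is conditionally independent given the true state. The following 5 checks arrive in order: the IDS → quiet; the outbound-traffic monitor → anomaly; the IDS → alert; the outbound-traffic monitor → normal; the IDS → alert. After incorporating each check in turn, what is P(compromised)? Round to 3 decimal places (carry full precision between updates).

After the IDS='quiet': P(compromised) = 0.1·0.3500 / (0.1·0.3500 + 0.6·0.6500) ≈ 0.0824
After the outbound-traffic monitor='anomaly': P(compromised) = 0.9·0.0824 / (0.9·0.0824 + 0.5·0.9176) ≈ 0.1391
After the IDS='alert': P(compromised) = 0.9·0.1391 / (0.9·0.1391 + 0.4·0.8609) ≈ 0.2666
After the outbound-traffic monitor='normal': P(compromised) = 0.1·0.2666 / (0.1·0.2666 + 0.5·0.7334) ≈ 0.0678
After the IDS='alert': P(compromised) = 0.9·0.0678 / (0.9·0.0678 + 0.4·0.9322) ≈ 0.1406

0.141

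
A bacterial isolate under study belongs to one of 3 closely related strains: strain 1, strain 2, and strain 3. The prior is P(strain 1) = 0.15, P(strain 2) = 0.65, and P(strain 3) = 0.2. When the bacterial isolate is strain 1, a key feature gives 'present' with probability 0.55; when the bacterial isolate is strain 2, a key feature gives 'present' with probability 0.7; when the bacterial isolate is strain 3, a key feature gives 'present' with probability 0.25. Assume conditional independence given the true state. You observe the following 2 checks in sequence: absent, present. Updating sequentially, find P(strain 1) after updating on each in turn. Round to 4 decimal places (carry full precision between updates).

After 'absent': normaliser = 0.45·0.1500 + 0.3·0.6500 + 0.75·0.2000; P(strain 1) ≈ 0.1636, P(strain 2) ≈ 0.4727, P(strain 3) ≈ 0.3636
After 'present': normaliser = 0.55·0.1636 + 0.7·0.4727 + 0.25·0.3636; P(strain 1) ≈ 0.1758, P(strain 2) ≈ 0.6465, P(strain 3) ≈ 0.1776

0.1758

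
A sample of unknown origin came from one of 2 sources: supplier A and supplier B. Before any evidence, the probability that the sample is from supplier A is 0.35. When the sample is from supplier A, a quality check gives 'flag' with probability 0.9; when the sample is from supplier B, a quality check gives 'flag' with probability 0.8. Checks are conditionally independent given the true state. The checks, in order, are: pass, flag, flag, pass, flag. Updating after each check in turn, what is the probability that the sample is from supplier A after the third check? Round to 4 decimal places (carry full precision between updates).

After 'pass': P(supplier A) = 0.1·0.3500 / (0.1·0.3500 + 0.2·0.6500) ≈ 0.2121
After 'flag': P(supplier A) = 0.9·0.2121 / (0.9·0.2121 + 0.8·0.7879) ≈ 0.2325
After 'flag': P(supplier A) = 0.9·0.2325 / (0.9·0.2325 + 0.8·0.7675) ≈ 0.2541

0.2541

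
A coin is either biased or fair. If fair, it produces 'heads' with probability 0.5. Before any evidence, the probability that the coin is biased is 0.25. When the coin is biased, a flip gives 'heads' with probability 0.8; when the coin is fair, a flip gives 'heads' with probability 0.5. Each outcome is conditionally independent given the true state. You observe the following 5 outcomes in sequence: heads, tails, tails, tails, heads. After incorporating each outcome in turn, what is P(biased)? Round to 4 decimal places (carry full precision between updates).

Each posterior becomes the prior for the next update.
After 'heads': P(biased) = 0.8·0.2500 / (0.8·0.2500 + 0.5·0.7500) ≈ 0.3478
After 'tails': P(biased) = 0.2·0.3478 / (0.2·0.3478 + 0.5·0.6522) ≈ 0.1758
After 'tails': P(biased) = 0.2·0.1758 / (0.2·0.1758 + 0.5·0.8242) ≈ 0.0786
After 'tails': P(biased) = 0.2·0.0786 / (0.2·0.0786 + 0.5·0.9214) ≈ 0.0330
After 'heads': P(biased) = 0.8·0.0330 / (0.8·0.0330 + 0.5·0.9670) ≈ 0.0518

0.0518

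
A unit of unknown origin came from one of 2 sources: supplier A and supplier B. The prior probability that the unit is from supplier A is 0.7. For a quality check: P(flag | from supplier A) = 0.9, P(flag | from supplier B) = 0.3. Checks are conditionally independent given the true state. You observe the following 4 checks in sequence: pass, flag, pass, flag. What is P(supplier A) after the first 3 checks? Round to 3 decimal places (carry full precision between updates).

After 'pass': P(supplier A) = 0.1·0.7000 / (0.1·0.7000 + 0.7·0.3000) ≈ 0.2500
After 'flag': P(supplier A) = 0.9·0.2500 / (0.9·0.2500 + 0.3·0.7500) ≈ 0.5000
After 'pass': P(supplier A) = 0.1·0.5000 / (0.1·0.5000 + 0.7·0.5000) ≈ 0.1250

0.125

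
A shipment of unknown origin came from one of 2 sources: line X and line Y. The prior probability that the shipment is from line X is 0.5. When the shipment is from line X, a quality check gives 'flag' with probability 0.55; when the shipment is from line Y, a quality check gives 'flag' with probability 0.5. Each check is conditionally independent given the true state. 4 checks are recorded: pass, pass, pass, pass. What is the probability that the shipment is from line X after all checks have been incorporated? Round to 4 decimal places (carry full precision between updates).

0.3962

Each posterior becomes the prior for the next update.
After 'pass': P(line X) = 0.45·0.5000 / (0.45·0.5000 + 0.5·0.5000) ≈ 0.4737
After 'pass': P(line X) = 0.45·0.4737 / (0.45·0.4737 + 0.5·0.5263) ≈ 0.4475
After 'pass': P(line X) = 0.45·0.4475 / (0.45·0.4475 + 0.5·0.5525) ≈ 0.4216
After 'pass': P(line X) = 0.45·0.4216 / (0.45·0.4216 + 0.5·0.5784) ≈ 0.3962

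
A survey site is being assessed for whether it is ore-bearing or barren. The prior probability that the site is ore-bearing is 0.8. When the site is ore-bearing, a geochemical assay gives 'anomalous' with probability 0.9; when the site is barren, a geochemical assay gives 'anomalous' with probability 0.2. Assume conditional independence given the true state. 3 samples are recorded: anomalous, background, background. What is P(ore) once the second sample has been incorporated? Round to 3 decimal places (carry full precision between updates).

Each posterior becomes the prior for the next update.
After 'anomalous': P(ore) = 0.9·0.8000 / (0.9·0.8000 + 0.2·0.2000) ≈ 0.9474
After 'background': P(ore) = 0.1·0.9474 / (0.1·0.9474 + 0.8·0.0526) ≈ 0.6923

0.692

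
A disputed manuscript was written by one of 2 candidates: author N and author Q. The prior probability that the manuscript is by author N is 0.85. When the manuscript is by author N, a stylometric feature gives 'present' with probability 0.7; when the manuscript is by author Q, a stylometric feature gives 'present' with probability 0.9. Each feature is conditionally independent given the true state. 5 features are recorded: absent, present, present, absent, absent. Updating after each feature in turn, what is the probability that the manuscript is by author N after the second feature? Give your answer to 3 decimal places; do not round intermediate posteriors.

0.930

After 'absent': P(author N) = 0.3·0.8500 / (0.3·0.8500 + 0.1·0.1500) ≈ 0.9444
After 'present': P(author N) = 0.7·0.9444 / (0.7·0.9444 + 0.9·0.0556) ≈ 0.9297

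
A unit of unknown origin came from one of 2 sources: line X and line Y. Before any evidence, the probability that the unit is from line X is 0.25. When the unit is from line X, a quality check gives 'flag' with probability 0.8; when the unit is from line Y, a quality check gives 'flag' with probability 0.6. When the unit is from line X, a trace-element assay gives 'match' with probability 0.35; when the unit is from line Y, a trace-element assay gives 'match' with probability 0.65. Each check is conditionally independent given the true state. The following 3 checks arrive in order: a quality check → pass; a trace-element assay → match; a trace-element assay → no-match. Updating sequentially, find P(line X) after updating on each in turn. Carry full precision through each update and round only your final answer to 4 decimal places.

Apply Bayes' rule sequentially, carrying P(line X) forward.
After a quality check='pass': P(line X) = 0.2·0.2500 / (0.2·0.2500 + 0.4·0.7500) ≈ 0.1429
After a trace-element assay='match': P(line X) = 0.35·0.1429 / (0.35·0.1429 + 0.65·0.8571) ≈ 0.0824
After a trace-element assay='no-match': P(line X) = 0.65·0.0824 / (0.65·0.0824 + 0.35·0.9176) ≈ 0.1429

0.1429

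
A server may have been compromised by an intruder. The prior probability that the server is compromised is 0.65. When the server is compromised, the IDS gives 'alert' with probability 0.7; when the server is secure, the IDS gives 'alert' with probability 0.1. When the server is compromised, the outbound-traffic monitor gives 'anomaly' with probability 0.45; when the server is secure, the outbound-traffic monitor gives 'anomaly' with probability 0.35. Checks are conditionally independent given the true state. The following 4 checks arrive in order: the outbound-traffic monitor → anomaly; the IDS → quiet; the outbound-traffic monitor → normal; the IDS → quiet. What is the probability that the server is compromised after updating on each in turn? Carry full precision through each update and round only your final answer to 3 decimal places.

After the outbound-traffic monitor='anomaly': P(compromised) = 0.45·0.6500 / (0.45·0.6500 + 0.35·0.3500) ≈ 0.7048
After the IDS='quiet': P(compromised) = 0.3·0.7048 / (0.3·0.7048 + 0.9·0.2952) ≈ 0.4432
After the outbound-traffic monitor='normal': P(compromised) = 0.55·0.4432 / (0.55·0.4432 + 0.65·0.5568) ≈ 0.4024
After the IDS='quiet': P(compromised) = 0.3·0.4024 / (0.3·0.4024 + 0.9·0.5976) ≈ 0.1833

0.183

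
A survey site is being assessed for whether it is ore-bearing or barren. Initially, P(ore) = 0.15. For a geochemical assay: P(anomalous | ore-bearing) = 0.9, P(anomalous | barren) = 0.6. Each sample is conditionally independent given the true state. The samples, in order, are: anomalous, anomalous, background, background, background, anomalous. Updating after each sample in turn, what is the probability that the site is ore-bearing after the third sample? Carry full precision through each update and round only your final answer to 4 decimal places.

0.0903

After 'anomalous': P(ore) = 0.9·0.1500 / (0.9·0.1500 + 0.6·0.8500) ≈ 0.2093
After 'anomalous': P(ore) = 0.9·0.2093 / (0.9·0.2093 + 0.6·0.7907) ≈ 0.2842
After 'background': P(ore) = 0.1·0.2842 / (0.1·0.2842 + 0.4·0.7158) ≈ 0.0903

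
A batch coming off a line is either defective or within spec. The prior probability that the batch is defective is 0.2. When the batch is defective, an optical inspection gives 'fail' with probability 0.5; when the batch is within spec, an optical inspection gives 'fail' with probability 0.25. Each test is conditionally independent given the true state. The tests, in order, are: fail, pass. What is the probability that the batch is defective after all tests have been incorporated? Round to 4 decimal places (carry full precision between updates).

0.2500

Apply Bayes' rule sequentially, carrying P(defective) forward.
After 'fail': P(defective) = 0.5·0.2000 / (0.5·0.2000 + 0.25·0.8000) ≈ 0.3333
After 'pass': P(defective) = 0.5·0.3333 / (0.5·0.3333 + 0.75·0.6667) ≈ 0.2500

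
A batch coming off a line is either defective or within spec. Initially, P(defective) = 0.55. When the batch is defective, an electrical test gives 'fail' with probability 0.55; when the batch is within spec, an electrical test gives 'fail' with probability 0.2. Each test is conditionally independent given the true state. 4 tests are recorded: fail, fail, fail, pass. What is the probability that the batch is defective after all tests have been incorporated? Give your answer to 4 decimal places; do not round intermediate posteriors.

0.9346

After 'fail': P(defective) = 0.55·0.5500 / (0.55·0.5500 + 0.2·0.4500) ≈ 0.7707
After 'fail': P(defective) = 0.55·0.7707 / (0.55·0.7707 + 0.2·0.2293) ≈ 0.9024
After 'fail': P(defective) = 0.55·0.9024 / (0.55·0.9024 + 0.2·0.0976) ≈ 0.9621
After 'pass': P(defective) = 0.45·0.9621 / (0.45·0.9621 + 0.8·0.0379) ≈ 0.9346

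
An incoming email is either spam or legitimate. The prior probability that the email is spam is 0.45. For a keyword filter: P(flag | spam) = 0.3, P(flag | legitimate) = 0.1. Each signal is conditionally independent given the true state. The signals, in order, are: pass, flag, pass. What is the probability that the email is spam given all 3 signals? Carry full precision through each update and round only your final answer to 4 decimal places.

0.5976

Apply Bayes' rule sequentially, carrying P(spam) forward.
After 'pass': P(spam) = 0.7·0.4500 / (0.7·0.4500 + 0.9·0.5500) ≈ 0.3889
After 'flag': P(spam) = 0.3·0.3889 / (0.3·0.3889 + 0.1·0.6111) ≈ 0.6562
After 'pass': P(spam) = 0.7·0.6562 / (0.7·0.6562 + 0.9·0.3438) ≈ 0.5976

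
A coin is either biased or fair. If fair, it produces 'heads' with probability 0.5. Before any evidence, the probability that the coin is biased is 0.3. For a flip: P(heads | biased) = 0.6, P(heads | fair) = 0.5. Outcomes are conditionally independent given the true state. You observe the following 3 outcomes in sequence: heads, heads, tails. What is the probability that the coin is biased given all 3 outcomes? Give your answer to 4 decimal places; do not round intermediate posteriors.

After 'heads': P(biased) = 0.6·0.3000 / (0.6·0.3000 + 0.5·0.7000) ≈ 0.3396
After 'heads': P(biased) = 0.6·0.3396 / (0.6·0.3396 + 0.5·0.6604) ≈ 0.3816
After 'tails': P(biased) = 0.4·0.3816 / (0.4·0.3816 + 0.5·0.6184) ≈ 0.3305

0.3305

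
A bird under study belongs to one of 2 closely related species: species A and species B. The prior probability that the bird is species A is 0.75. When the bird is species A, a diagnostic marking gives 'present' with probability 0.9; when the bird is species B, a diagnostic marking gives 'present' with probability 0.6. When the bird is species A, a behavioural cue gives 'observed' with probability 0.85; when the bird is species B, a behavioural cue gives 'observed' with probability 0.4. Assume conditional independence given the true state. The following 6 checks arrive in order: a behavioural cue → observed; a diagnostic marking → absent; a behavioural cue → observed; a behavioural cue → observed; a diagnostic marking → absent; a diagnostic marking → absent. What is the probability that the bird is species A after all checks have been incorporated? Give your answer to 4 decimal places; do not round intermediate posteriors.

0.3102

After a behavioural cue='observed': P(species A) = 0.85·0.7500 / (0.85·0.7500 + 0.4·0.2500) ≈ 0.8644
After a diagnostic marking='absent': P(species A) = 0.1·0.8644 / (0.1·0.8644 + 0.4·0.1356) ≈ 0.6145
After a behavioural cue='observed': P(species A) = 0.85·0.6145 / (0.85·0.6145 + 0.4·0.3855) ≈ 0.7720
After a behavioural cue='observed': P(species A) = 0.85·0.7720 / (0.85·0.7720 + 0.4·0.2280) ≈ 0.8780
After a diagnostic marking='absent': P(species A) = 0.1·0.8780 / (0.1·0.8780 + 0.4·0.1220) ≈ 0.6428
After a diagnostic marking='absent': P(species A) = 0.1·0.6428 / (0.1·0.6428 + 0.4·0.3572) ≈ 0.3102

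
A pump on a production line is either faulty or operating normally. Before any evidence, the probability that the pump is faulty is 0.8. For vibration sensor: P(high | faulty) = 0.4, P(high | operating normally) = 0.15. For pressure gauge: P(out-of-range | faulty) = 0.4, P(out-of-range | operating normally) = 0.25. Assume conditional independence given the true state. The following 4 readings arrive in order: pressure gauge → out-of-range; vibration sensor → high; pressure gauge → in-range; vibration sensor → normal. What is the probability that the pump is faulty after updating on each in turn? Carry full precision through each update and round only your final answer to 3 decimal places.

Each posterior becomes the prior for the next update.
After pressure gauge='out-of-range': P(faulty) = 0.4·0.8000 / (0.4·0.8000 + 0.25·0.2000) ≈ 0.8649
After vibration sensor='high': P(faulty) = 0.4·0.8649 / (0.4·0.8649 + 0.15·0.1351) ≈ 0.9446
After pressure gauge='in-range': P(faulty) = 0.6·0.9446 / (0.6·0.9446 + 0.75·0.0554) ≈ 0.9318
After vibration sensor='normal': P(faulty) = 0.6·0.9318 / (0.6·0.9318 + 0.85·0.0682) ≈ 0.9060

0.906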